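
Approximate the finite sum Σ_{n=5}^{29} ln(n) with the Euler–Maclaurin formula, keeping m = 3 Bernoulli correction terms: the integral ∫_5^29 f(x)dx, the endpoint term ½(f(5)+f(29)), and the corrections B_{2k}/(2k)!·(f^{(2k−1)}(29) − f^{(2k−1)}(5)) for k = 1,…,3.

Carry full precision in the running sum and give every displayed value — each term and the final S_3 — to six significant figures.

S_3 ≈ 68.0790

The integral term ∫_5^29 ln(x) dx = 65.6044.
½[f(5) + f(29)] = ½[1.60944 + 3.36730] = 2.48837.
Running total after boundary: 68.0928.
Correction k=1: B_{2}/2! · (f^{(1)}(29) − f^{(1)}(5)) = 1/12 · (0.0344828 − 0.200000) = -0.0137931.
Running total after k=1: 68.0790.
Correction k=2: B_{4}/4! · (f^{(3)}(29) − f^{(3)}(5)) = −1/720 · (8.20042e-05 − 0.0160000) = 2.21083e-05.
Running total after k=2: 68.0790.
Correction k=3: B_{6}/6! · (f^{(5)}(29) − f^{(5)}(5)) = 1/30240 · (1.17010e-06 − 0.00768000) = -2.53930e-07.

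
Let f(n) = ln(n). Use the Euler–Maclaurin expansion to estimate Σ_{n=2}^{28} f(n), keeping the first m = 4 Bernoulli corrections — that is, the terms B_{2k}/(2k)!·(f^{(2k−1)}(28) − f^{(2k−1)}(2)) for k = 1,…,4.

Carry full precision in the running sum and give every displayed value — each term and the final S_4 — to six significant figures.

S_4 ≈ 67.8897

∫_2^28 ln(x) dx evaluates to 65.9154.
Boundary: ½(f(2) + f(28)) = ½(0.693147 + 3.33220) = 2.01268.
So far: 67.9281.
Correction k=1: B_{2}/2! · (f^{(1)}(28) − f^{(1)}(2)) = 1/12 · (0.0357143 − 0.500000) = -0.0386905.
Partial sum through k=1: 67.8894.
Correction k=2: B_{4}/4! · (f^{(3)}(28) − f^{(3)}(2)) = −1/720 · (9.11079e-05 − 0.250000) = 0.000347096.
Partial sum through k=2: 67.8898.
Correction k=3: B_{6}/6! · (f^{(5)}(28) − f^{(5)}(2)) = 1/30240 · (1.39451e-06 − 0.750000) = -2.48015e-05.
Partial sum through k=3: 67.8897.
Correction k=4: B_{8}/8! · (f^{(7)}(28) − f^{(7)}(2)) = −1/1209600 · (5.33613e-08 − 5.62500) = 4.65030e-06.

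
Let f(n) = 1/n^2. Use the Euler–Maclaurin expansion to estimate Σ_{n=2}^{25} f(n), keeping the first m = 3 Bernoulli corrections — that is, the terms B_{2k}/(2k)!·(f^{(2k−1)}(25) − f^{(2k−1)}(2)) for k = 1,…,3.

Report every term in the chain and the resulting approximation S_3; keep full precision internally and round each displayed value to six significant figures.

S_3 ≈ 0.605767

∫_2^25 1/x^2 dx evaluates to 0.460000.
Endpoint term: (f(2) + f(25))/2 = (0.250000 + 0.00160000)/2 = 0.125800.
So far: 0.585800.
Order-1 term: 1/12 · (-0.000128000 − (-0.250000)) = 0.0208227.
After k=1: 0.606623.
Order-2 term: −1/720 · (-2.45760e-06 − (-0.750000)) = -0.00104166.
After k=2: 0.605581.
Order-3 term: 1/30240 · (-1.17965e-07 − (-5.62500)) = 0.000186012.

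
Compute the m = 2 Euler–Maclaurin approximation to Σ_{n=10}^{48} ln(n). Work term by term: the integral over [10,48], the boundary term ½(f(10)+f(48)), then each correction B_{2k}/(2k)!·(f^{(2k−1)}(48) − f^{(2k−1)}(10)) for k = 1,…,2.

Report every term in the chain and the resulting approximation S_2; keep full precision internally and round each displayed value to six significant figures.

The integral term ∫_10^48 ln(x) dx = 124.792.
Boundary: ½(f(10) + f(48)) = ½(2.30259 + 3.87120) = 3.08689.
Integral + boundary = 127.879.
Correction k=1: B_{2}/2! · (f^{(1)}(48) − f^{(1)}(10)) = 1/12 · (0.0208333 − 0.100000) = -0.00659722.
After k=1: 127.872.
Correction k=2: B_{4}/4! · (f^{(3)}(48) − f^{(3)}(10)) = −1/720 · (1.80845e-05 − 0.00200000) = 2.75266e-06.

S_2 ≈ 127.872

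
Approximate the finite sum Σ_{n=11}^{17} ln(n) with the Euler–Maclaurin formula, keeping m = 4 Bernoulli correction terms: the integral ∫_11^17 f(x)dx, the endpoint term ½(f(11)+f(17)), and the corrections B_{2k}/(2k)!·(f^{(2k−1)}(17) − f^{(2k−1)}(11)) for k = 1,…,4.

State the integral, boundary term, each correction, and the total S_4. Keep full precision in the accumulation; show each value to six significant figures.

∫_11^17 ln(x) dx evaluates to 15.7878.
Endpoint term: (f(11) + f(17))/2 = (2.39790 + 2.83321)/2 = 2.61555.
So far: 18.4033.
k=1: B_{2}/(2)! × [f^{(1)}(17) − f^{(1)}(11)] = 1/12 × (0.0588235 − 0.0909091) = -0.00267380.
Running total after k=1: 18.4007.
k=2: B_{4}/(4)! × [f^{(3)}(17) − f^{(3)}(11)] = −1/720 × (0.000407083 − 0.00150263) = 1.52159e-06.
Running total after k=2: 18.4007.
k=3: B_{6}/(6)! × [f^{(5)}(17) − f^{(5)}(11)] = 1/30240 × (1.69031e-05 − 0.000149021) = -4.36898e-09.
Running total after k=3: 18.4007.
k=4: B_{8}/(8)! × [f^{(7)}(17) − f^{(7)}(11)] = −1/1209600 × (1.75465e-06 − 3.69474e-05) = 2.90945e-11.

S_4 ≈ 18.4007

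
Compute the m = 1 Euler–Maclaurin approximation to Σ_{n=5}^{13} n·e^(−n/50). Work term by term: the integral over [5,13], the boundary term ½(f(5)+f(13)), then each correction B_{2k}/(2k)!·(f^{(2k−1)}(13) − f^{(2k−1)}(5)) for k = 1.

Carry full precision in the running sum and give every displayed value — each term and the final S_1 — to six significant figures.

The integral term ∫_5^13 x·e^(−x/50) dx = 59.4904.
Boundary: ½(f(5) + f(13)) = ½(4.52419 + 10.0237) = 7.27393.
Integral + boundary = 66.7643.
Order-1 term: 1/12 · (0.570578 − 0.814354) = -0.0203146.

S_1 ≈ 66.7440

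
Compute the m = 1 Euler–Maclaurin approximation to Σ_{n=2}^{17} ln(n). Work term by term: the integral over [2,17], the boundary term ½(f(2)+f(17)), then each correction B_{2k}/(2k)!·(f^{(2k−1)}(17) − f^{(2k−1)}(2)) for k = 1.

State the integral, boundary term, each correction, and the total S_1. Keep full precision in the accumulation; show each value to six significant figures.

S_1 ≈ 33.5047

Integral: ∫_2^17 ln(x) dx = 31.7783.
Boundary: ½(f(2) + f(17)) = ½(0.693147 + 2.83321) = 1.76318.
So far: 33.5415.
k=1: B_{2}/(2)! × [f^{(1)}(17) − f^{(1)}(2)] = 1/12 × (0.0588235 − 0.500000) = -0.0367647.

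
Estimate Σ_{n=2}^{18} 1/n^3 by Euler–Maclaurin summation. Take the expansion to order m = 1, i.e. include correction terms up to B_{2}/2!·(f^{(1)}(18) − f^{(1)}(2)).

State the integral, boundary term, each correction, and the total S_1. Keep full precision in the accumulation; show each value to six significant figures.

S_1 ≈ 0.201665

The integral term ∫_2^18 1/x^3 dx = 0.123457.
½[f(2) + f(18)] = ½[0.125000 + 0.000171468] = 0.0625857.
Integral + boundary = 0.186043.
Order-1 term: 1/12 · (-2.85780e-05 − (-0.187500)) = 0.0156226.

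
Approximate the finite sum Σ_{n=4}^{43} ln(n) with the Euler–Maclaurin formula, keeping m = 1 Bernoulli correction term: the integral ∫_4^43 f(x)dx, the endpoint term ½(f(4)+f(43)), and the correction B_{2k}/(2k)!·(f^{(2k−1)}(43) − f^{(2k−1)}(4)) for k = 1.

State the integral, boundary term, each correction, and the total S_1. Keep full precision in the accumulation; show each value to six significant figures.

The integral term ∫_4^43 ln(x) dx = 117.186.
Endpoint term: (f(4) + f(43))/2 = (1.38629 + 3.76120)/2 = 2.57375.
Integral + boundary = 119.760.
k=1: B_{2}/(2)! × [f^{(1)}(43) − f^{(1)}(4)] = 1/12 × (0.0232558 − 0.250000) = -0.0188953.

S_1 ≈ 119.741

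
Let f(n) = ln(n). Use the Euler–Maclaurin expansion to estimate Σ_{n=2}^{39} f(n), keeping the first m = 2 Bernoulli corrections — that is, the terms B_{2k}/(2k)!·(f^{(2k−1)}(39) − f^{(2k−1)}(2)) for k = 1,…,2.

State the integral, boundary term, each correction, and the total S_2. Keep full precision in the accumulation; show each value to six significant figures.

S_2 ≈ 106.632

∫_2^39 ln(x) dx evaluates to 104.493.
Endpoint term: (f(2) + f(39))/2 = (0.693147 + 3.66356)/2 = 2.17835.
So far: 106.671.
Order-1 term: 1/12 · (0.0256410 − 0.500000) = -0.0395299.
Partial sum through k=1: 106.631.
Order-2 term: −1/720 · (3.37160e-05 − 0.250000) = 0.000347175.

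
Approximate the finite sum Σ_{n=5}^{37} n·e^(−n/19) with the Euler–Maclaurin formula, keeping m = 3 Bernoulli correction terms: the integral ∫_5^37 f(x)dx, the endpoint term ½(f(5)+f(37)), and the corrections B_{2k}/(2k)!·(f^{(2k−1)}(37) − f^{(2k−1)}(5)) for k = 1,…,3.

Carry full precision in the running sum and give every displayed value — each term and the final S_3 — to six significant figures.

Integral: ∫_5^37 x·e^(−x/19) dx = 198.712.
½[f(5) + f(37)] = ½[3.84310 + 5.27801] = 4.56056.
So far: 203.273.
k=1: B_{2}/(2)! × [f^{(1)}(37) − f^{(1)}(5)] = 1/12 × (-0.135141 − 0.566352) = -0.0584578.
Partial sum through k=1: 203.215.
k=2: B_{4}/(4)! × [f^{(3)}(37) − f^{(3)}(5)] = −1/720 × (0.000415947 − 0.00582713) = 7.51553e-06.
Partial sum through k=2: 203.215.
k=3: B_{6}/(6)! × [f^{(5)}(37) − f^{(5)}(5)] = 1/30240 × (3.34140e-06 − 2.79374e-05) = -8.13361e-10.

S_3 ≈ 203.215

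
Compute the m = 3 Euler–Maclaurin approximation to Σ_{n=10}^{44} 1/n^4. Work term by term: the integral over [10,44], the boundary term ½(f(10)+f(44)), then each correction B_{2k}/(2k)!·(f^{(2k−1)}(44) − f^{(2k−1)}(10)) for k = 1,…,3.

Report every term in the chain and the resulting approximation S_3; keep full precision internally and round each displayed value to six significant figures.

S_3 ≈ 0.000382869

∫_10^44 1/x^4 dx evaluates to 0.000329420.
Endpoint term: (f(10) + f(44))/2 = (0.000100000 + 2.66802e-07)/2 = 5.01334e-05.
So far: 0.000379554.
k=1: B_{2}/(2)! × [f^{(1)}(44) − f^{(1)}(10)] = 1/12 × (-2.42547e-08 − (-4.00000e-05)) = 3.33131e-06.
Partial sum through k=1: 0.000382885.
k=2: B_{4}/(4)! × [f^{(3)}(44) − f^{(3)}(10)] = −1/720 × (-3.75848e-10 − (-1.20000e-05)) = -1.66661e-08.
Partial sum through k=2: 0.000382868.
k=3: B_{6}/(6)! × [f^{(5)}(44) − f^{(5)}(10)] = 1/30240 × (-1.08716e-11 − (-6.72000e-06)) = 2.22222e-10.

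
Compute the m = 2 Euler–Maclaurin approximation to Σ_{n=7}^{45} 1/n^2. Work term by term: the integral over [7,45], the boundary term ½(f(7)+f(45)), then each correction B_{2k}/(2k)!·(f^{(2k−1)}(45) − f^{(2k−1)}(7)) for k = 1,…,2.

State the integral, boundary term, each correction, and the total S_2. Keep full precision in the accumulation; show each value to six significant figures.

∫_7^45 1/x^2 dx evaluates to 0.120635.
Endpoint term: (f(7) + f(45))/2 = (0.0204082 + 0.000493827)/2 = 0.0104510.
Integral + boundary = 0.131086.
Order-1 term: 1/12 · (-2.19479e-05 − (-0.00583090)) = 0.000484080.
After k=1: 0.131570.
Order-2 term: −1/720 · (-1.30061e-07 − (-0.00142798)) = -1.98312e-06.

S_2 ≈ 0.131568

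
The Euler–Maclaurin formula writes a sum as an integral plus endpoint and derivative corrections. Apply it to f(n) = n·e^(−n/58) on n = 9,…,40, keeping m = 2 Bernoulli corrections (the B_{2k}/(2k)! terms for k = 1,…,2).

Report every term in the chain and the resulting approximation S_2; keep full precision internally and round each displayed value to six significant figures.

S_2 ≈ 489.355

The integral term ∫_9^40 x·e^(−x/58) dx = 475.514.
½[f(9) + f(40)] = ½[7.70641 + 20.0700] = 13.8882.
Integral + boundary = 489.402.
Order-1 term: 1/12 · (0.155715 − 0.723398) = -0.0473069.
Partial sum through k=1: 489.355.
Order-2 term: −1/720 · (0.000344594 − 0.000724118) = 5.27117e-07.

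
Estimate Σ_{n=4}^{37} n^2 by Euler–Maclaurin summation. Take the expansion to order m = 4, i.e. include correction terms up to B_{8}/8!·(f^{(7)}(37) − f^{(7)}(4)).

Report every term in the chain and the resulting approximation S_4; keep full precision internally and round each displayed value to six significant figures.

∫_4^37 x^2 dx evaluates to 16863.0.
Endpoint term: (f(4) + f(37))/2 = (16.0000 + 1369.00)/2 = 692.500.
Running total after boundary: 17555.5.
Order-1 term: 1/12 · (74.0000 − 8.00000) = 5.50000.
After k=1: 17561.0.
Order-2 term: −1/720 · (0.00000 − 0.00000) = 0.00000.
After k=2: 17561.0.
Order-3 term: 1/30240 · (0.00000 − 0.00000) = 0.00000.
After k=3: 17561.0.
Order-4 term: −1/1209600 · (0.00000 − 0.00000) = 0.00000.

S_4 ≈ 17561.0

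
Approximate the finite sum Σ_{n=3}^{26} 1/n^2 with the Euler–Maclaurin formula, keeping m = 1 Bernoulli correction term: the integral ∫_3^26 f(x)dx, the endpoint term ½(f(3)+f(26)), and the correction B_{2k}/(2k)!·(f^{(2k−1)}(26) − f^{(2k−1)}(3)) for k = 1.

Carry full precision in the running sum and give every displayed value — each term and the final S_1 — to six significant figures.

S_1 ≈ 0.357330

Integral: ∫_3^26 1/x^2 dx = 0.294872.
Boundary: ½(f(3) + f(26)) = ½(0.111111 + 0.00147929) = 0.0562952.
So far: 0.351167.
Order-1 term: 1/12 · (-0.000113792 − (-0.0740741)) = 0.00616336.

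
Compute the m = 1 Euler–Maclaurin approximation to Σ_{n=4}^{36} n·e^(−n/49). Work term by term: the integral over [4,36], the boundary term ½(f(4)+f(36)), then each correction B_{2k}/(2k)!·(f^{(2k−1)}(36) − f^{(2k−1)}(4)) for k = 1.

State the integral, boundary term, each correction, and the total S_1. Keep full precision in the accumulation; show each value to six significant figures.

S_1 ≈ 406.088

Integral: ∫_4^36 x·e^(−x/49) dx = 395.671.
Boundary: ½(f(4) + f(36)) = ½(3.68644 + 17.2675) = 10.4770.
So far: 406.148.
Order-1 term: 1/12 · (0.127255 − 0.846377) = -0.0599269.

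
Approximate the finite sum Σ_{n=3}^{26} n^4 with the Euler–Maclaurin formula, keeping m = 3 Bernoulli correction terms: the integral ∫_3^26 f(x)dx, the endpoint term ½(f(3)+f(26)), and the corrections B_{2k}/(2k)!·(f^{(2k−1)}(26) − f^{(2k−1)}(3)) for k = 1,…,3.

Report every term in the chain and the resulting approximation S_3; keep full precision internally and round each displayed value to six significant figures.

∫_3^26 x^4 dx evaluates to 2.37623e+06.
½[f(3) + f(26)] = ½[81.0000 + 456976] = 228528.
So far: 2.60476e+06.
Correction k=1: B_{2}/2! · (f^{(1)}(26) − f^{(1)}(3)) = 1/12 · (70304.0 − 108.000) = 5849.67.
Running total after k=1: 2.61060e+06.
Correction k=2: B_{4}/4! · (f^{(3)}(26) − f^{(3)}(3)) = −1/720 · (624.000 − 72.0000) = -0.766667.
Running total after k=2: 2.61060e+06.
Correction k=3: B_{6}/6! · (f^{(5)}(26) − f^{(5)}(3)) = 1/30240 · (0.00000 − 0.00000) = 0.00000.

S_3 ≈ 2.61060e+06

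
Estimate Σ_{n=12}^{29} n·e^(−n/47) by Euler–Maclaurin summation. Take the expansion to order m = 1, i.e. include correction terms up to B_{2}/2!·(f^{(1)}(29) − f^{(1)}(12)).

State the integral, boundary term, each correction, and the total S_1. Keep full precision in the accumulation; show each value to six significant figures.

∫_12^29 x·e^(−x/47) dx evaluates to 220.888.
½[f(12) + f(29)] = ½[9.29603 + 15.6469] = 12.4715.
Integral + boundary = 233.359.
Correction k=1: B_{2}/2! · (f^{(1)}(29) − f^{(1)}(12)) = 1/12 · (0.206636 − 0.576881) = -0.0308538.

S_1 ≈ 233.329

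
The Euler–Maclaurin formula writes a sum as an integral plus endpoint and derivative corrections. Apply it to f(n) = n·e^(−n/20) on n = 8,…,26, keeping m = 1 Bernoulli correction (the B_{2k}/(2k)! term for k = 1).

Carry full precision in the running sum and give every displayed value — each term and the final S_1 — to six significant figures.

S_1 ≈ 130.834

∫_8^26 x·e^(−x/20) dx evaluates to 124.650.
Endpoint term: (f(8) + f(26))/2 = (5.36256 + 7.08583)/2 = 6.22419.
Integral + boundary = 130.874.
Order-1 term: 1/12 · (-0.0817595 − 0.402192) = -0.0403293.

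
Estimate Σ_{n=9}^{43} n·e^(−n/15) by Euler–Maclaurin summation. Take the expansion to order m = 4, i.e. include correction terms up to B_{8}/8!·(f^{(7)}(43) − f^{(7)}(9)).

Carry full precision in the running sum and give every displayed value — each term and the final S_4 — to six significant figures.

S_4 ≈ 151.745

∫_9^43 x·e^(−x/15) dx evaluates to 148.079.
Endpoint term: (f(9) + f(43))/2 = (4.93930 + 2.44619)/2 = 3.69275.
Running total after boundary: 151.772.
k=1: B_{2}/(2)! × [f^{(1)}(43) − f^{(1)}(9)] = 1/12 × (-0.106191 − 0.219525) = -0.0271430.
After k=1: 151.745.
k=2: B_{4}/(4)! × [f^{(3)}(43) − f^{(3)}(9)] = −1/720 × (3.37115e-05 − 0.00585399) = 8.08372e-06.
After k=2: 151.745.
k=3: B_{6}/(6)! × [f^{(5)}(43) − f^{(5)}(9)] = 1/30240 × (2.39727e-06 − 4.76992e-05) = -1.49808e-09.
After k=3: 151.745.
k=4: B_{8}/(8)! × [f^{(7)}(43) − f^{(7)}(9)] = −1/1209600 × (2.06431e-08 − 3.08358e-07) = 2.37860e-13.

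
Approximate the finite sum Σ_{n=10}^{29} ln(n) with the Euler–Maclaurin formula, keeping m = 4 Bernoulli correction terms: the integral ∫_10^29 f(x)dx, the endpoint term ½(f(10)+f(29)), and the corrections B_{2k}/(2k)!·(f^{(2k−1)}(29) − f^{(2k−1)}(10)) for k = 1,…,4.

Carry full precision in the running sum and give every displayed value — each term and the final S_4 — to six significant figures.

S_4 ≈ 58.4552

∫_10^29 ln(x) dx evaluates to 55.6257.
½[f(10) + f(29)] = ½[2.30259 + 3.36730] = 2.83494.
So far: 58.4607.
Correction k=1: B_{2}/2! · (f^{(1)}(29) − f^{(1)}(10)) = 1/12 · (0.0344828 − 0.100000) = -0.00545977.
After k=1: 58.4552.
Correction k=2: B_{4}/4! · (f^{(3)}(29) − f^{(3)}(10)) = −1/720 · (8.20042e-05 − 0.00200000) = 2.66388e-06.
After k=2: 58.4552.
Correction k=3: B_{6}/6! · (f^{(5)}(29) − f^{(5)}(10)) = 1/30240 · (1.17010e-06 − 0.000240000) = -7.89781e-09.
After k=3: 58.4552.
Correction k=4: B_{8}/8! · (f^{(7)}(29) − f^{(7)}(10)) = −1/1209600 · (4.17394e-08 − 7.20000e-05) = 5.94893e-11.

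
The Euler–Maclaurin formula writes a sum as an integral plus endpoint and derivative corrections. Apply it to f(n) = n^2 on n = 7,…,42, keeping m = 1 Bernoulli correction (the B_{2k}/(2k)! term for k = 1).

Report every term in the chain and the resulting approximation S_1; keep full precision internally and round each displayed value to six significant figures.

∫_7^42 x^2 dx evaluates to 24581.7.
½[f(7) + f(42)] = ½[49.0000 + 1764.00] = 906.500.
Integral + boundary = 25488.2.
Order-1 term: 1/12 · (84.0000 − 14.0000) = 5.83333.

S_1 ≈ 25494.0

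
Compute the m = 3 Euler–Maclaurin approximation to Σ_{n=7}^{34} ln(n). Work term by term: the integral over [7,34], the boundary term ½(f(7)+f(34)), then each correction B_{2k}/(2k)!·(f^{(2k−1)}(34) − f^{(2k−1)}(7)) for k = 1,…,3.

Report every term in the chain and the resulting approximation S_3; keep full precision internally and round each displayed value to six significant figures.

Integral: ∫_7^34 ln(x) dx = 79.2749.
½[f(7) + f(34)] = ½[1.94591 + 3.52636] = 2.73614.
Running total after boundary: 82.0110.
Order-1 term: 1/12 · (0.0294118 − 0.142857) = -0.00945378.
Running total after k=1: 82.0016.
Order-2 term: −1/720 · (5.08854e-05 − 0.00583090) = 8.02780e-06.
Running total after k=2: 82.0016.
Order-3 term: 1/30240 · (5.28222e-07 − 0.00142798) = -4.72040e-08.

S_3 ≈ 82.0016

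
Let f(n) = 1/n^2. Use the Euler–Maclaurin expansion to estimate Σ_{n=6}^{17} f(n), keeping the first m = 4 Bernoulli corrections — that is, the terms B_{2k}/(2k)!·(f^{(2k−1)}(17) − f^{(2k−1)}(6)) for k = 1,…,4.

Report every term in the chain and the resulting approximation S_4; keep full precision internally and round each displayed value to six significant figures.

The integral term ∫_6^17 1/x^2 dx = 0.107843.
Endpoint term: (f(6) + f(17))/2 = (0.0277778 + 0.00346021)/2 = 0.0156190.
Integral + boundary = 0.123462.
Order-1 term: 1/12 · (-0.000407083 − (-0.00925926)) = 0.000737681.
Partial sum through k=1: 0.124200.
Order-2 term: −1/720 · (-1.69031e-05 − (-0.00308642)) = -4.26322e-06.
Partial sum through k=2: 0.124196.
Order-3 term: 1/30240 · (-1.75465e-06 − (-0.00257202)) = 8.49954e-08.
Partial sum through k=3: 0.124196.
Order-4 term: −1/1209600 · (-3.40001e-07 − (-0.00400091)) = -3.30735e-09.

S_4 ≈ 0.124196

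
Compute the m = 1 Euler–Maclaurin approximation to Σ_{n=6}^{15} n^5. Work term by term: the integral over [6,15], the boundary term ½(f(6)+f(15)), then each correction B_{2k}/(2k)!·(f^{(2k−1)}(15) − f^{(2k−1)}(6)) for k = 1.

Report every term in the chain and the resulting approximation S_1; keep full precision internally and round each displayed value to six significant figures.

S_1 ≈ 2.29479e+06

∫_6^15 x^5 dx evaluates to 1.89066e+06.
½[f(6) + f(15)] = ½[7776.00 + 759375] = 383576.
So far: 2.27424e+06.
k=1: B_{2}/(2)! × [f^{(1)}(15) − f^{(1)}(6)] = 1/12 × (253125 − 6480.00) = 20553.8.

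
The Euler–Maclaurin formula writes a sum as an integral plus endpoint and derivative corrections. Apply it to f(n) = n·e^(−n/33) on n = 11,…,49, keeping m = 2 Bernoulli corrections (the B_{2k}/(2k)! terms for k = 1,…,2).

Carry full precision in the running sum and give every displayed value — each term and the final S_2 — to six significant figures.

Integral: ∫_11^49 x·e^(−x/33) dx = 427.395.
Endpoint term: (f(11) + f(49))/2 = (7.88184 + 11.1003)/2 = 9.49107.
Integral + boundary = 436.886.
k=1: B_{2}/(2)! × [f^{(1)}(49) − f^{(1)}(11)] = 1/12 × (-0.109836 − 0.477688) = -0.0489603.
Running total after k=1: 436.837.
k=2: B_{4}/(4)! × [f^{(3)}(49) − f^{(3)}(11)] = −1/720 × (0.000315186 − 0.00175459) = 1.99917e-06.

S_2 ≈ 436.837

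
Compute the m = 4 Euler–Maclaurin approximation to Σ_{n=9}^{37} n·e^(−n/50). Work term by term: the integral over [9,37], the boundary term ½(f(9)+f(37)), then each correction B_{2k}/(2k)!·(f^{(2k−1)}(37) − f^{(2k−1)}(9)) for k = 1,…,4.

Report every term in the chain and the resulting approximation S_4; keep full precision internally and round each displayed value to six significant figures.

The integral term ∫_9^37 x·e^(−x/50) dx = 388.602.
Endpoint term: (f(9) + f(37))/2 = (7.51743 + 17.6532)/2 = 12.5853.
So far: 401.187.
Correction k=1: B_{2}/2! · (f^{(1)}(37) − f^{(1)}(9)) = 1/12 · (0.124050 − 0.684922) = -0.0467393.
Partial sum through k=1: 401.140.
Correction k=2: B_{4}/4! · (f^{(3)}(37) − f^{(3)}(9)) = −1/720 · (0.000431311 − 0.000942185) = 7.09547e-07.
Partial sum through k=2: 401.140.
Correction k=3: B_{6}/6! · (f^{(5)}(37) − f^{(5)}(9)) = 1/30240 · (3.25201e-07 − 6.44160e-07) = -1.05476e-11.
Partial sum through k=3: 401.140.
Correction k=4: B_{8}/8! · (f^{(7)}(37) − f^{(7)}(9)) = −1/1209600 · (1.91151e-10 − 3.64579e-10) = 1.43376e-16.

S_4 ≈ 401.140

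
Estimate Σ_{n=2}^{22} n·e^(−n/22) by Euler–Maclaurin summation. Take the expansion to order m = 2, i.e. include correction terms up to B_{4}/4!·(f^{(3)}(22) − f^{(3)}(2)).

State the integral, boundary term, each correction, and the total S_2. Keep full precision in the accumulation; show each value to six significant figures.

Integral: ∫_2^22 x·e^(−x/22) dx = 126.010.
½[f(2) + f(22)] = ½[1.82620 + 8.09335] = 4.95977.
Running total after boundary: 130.970.
k=1: B_{2}/(2)! × [f^{(1)}(22) − f^{(1)}(2)] = 1/12 × (0.00000 − 0.830092) = -0.0691743.
Partial sum through k=1: 130.900.
k=2: B_{4}/(4)! × [f^{(3)}(22) − f^{(3)}(2)] = −1/720 × (0.00152016 − 0.00548821) = 5.51117e-06.

S_2 ≈ 130.900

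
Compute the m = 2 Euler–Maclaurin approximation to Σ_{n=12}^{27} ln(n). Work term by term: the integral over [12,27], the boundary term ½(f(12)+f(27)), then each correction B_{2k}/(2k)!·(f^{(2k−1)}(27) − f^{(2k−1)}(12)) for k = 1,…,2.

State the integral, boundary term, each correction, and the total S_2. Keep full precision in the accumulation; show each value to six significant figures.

The integral term ∫_12^27 ln(x) dx = 44.1687.
½[f(12) + f(27)] = ½[2.48491 + 3.29584] = 2.89037.
Running total after boundary: 47.0591.
k=1: B_{2}/(2)! × [f^{(1)}(27) − f^{(1)}(12)] = 1/12 × (0.0370370 − 0.0833333) = -0.00385802.
After k=1: 47.0552.
k=2: B_{4}/(4)! × [f^{(3)}(27) − f^{(3)}(12)] = −1/720 × (0.000101611 − 0.00115741) = 1.46638e-06.

S_2 ≈ 47.0552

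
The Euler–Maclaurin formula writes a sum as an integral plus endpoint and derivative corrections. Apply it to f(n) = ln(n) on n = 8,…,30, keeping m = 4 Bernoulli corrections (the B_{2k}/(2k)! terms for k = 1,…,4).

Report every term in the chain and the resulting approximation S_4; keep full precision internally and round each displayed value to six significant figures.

S_4 ≈ 66.1331

∫_8^30 ln(x) dx evaluates to 63.4004.
½[f(8) + f(30)] = ½[2.07944 + 3.40120] = 2.74032.
So far: 66.1407.
Correction k=1: B_{2}/2! · (f^{(1)}(30) − f^{(1)}(8)) = 1/12 · (0.0333333 − 0.125000) = -0.00763889.
After k=1: 66.1331.
Correction k=2: B_{4}/4! · (f^{(3)}(30) − f^{(3)}(8)) = −1/720 · (7.40741e-05 − 0.00390625) = 5.32247e-06.
After k=2: 66.1331.
Correction k=3: B_{6}/6! · (f^{(5)}(30) − f^{(5)}(8)) = 1/30240 · (9.87654e-07 − 0.000732422) = -2.41876e-08.
After k=3: 66.1331.
Correction k=4: B_{8}/8! · (f^{(7)}(30) − f^{(7)}(8)) = −1/1209600 · (3.29218e-08 − 0.000343323) = 2.83804e-10.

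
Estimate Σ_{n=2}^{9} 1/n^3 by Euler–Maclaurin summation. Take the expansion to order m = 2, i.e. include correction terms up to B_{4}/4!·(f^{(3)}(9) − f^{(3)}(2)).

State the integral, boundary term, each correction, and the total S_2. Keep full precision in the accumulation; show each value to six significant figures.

The integral term ∫_2^9 1/x^3 dx = 0.118827.
Boundary: ½(f(2) + f(9)) = ½(0.125000 + 0.00137174) = 0.0631859.
Integral + boundary = 0.182013.
k=1: B_{2}/(2)! × [f^{(1)}(9) − f^{(1)}(2)] = 1/12 × (-0.000457247 − (-0.187500)) = 0.0155869.
Running total after k=1: 0.197600.
k=2: B_{4}/(4)! × [f^{(3)}(9) − f^{(3)}(2)] = −1/720 × (-0.000112901 − (-0.937500)) = -0.00130193.

S_2 ≈ 0.196298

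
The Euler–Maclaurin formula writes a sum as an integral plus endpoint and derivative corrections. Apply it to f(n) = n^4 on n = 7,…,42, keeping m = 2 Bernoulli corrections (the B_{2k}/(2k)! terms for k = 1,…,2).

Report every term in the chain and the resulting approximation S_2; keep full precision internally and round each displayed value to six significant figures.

S_2 ≈ 2.77165e+07

∫_7^42 x^4 dx evaluates to 2.61349e+07.
Endpoint term: (f(7) + f(42))/2 = (2401.00 + 3.11170e+06)/2 = 1.55705e+06.
So far: 2.76919e+07.
Order-1 term: 1/12 · (296352 − 1372.00) = 24581.7.
Running total after k=1: 2.77165e+07.
Order-2 term: −1/720 · (1008.00 − 168.000) = -1.16667.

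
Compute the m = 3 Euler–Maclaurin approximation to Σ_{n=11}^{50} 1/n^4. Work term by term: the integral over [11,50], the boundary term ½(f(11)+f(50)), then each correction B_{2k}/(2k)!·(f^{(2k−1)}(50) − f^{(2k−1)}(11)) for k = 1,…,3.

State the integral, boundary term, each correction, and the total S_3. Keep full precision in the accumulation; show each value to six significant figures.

S_3 ≈ 0.000284062

Integral: ∫_11^50 1/x^4 dx = 0.000247772.
½[f(11) + f(50)] = ½[6.83013e-05 + 1.60000e-07] = 3.42307e-05.
Integral + boundary = 0.000282002.
k=1: B_{2}/(2)! × [f^{(1)}(50) − f^{(1)}(11)] = 1/12 × (-1.28000e-08 − (-2.48369e-05)) = 2.06867e-06.
Partial sum through k=1: 0.000284071.
k=2: B_{4}/(4)! × [f^{(3)}(50) − f^{(3)}(11)] = −1/720 × (-1.53600e-10 − (-6.15790e-06)) = -8.55242e-09.
Partial sum through k=2: 0.000284062.
k=3: B_{6}/(6)! × [f^{(5)}(50) − f^{(5)}(11)] = 1/30240 × (-3.44064e-12 − (-2.84994e-06)) = 9.42438e-11.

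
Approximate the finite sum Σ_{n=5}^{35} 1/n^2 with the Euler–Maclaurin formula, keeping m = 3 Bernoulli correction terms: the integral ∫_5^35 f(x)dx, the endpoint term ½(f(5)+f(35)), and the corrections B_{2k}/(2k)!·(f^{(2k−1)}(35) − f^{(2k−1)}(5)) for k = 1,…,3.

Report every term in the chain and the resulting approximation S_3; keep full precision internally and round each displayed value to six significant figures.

S_3 ≈ 0.193156

Integral: ∫_5^35 1/x^2 dx = 0.171429.
Boundary: ½(f(5) + f(35)) = ½(0.0400000 + 0.000816327) = 0.0204082.
Running total after boundary: 0.191837.
Correction k=1: B_{2}/2! · (f^{(1)}(35) − f^{(1)}(5)) = 1/12 · (-4.66472e-05 − (-0.0160000)) = 0.00132945.
Running total after k=1: 0.193166.
Correction k=2: B_{4}/4! · (f^{(3)}(35) − f^{(3)}(5)) = −1/720 · (-4.56952e-07 − (-0.00768000)) = -1.06660e-05.
Running total after k=2: 0.193156.
Correction k=3: B_{6}/6! · (f^{(5)}(35) − f^{(5)}(5)) = 1/30240 · (-1.11907e-08 − (-0.00921600)) = 3.04762e-07.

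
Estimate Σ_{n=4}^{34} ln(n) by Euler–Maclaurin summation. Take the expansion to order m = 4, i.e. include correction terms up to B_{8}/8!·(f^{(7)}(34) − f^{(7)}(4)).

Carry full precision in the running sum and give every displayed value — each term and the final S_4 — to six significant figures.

∫_4^34 ln(x) dx evaluates to 84.3511.
Endpoint term: (f(4) + f(34))/2 = (1.38629 + 3.52636)/2 = 2.45633.
So far: 86.8074.
Correction k=1: B_{2}/2! · (f^{(1)}(34) − f^{(1)}(4)) = 1/12 · (0.0294118 − 0.250000) = -0.0183824.
Running total after k=1: 86.7890.
Correction k=2: B_{4}/4! · (f^{(3)}(34) − f^{(3)}(4)) = −1/720 · (5.08854e-05 − 0.0312500) = 4.33321e-05.
Running total after k=2: 86.7891.
Correction k=3: B_{6}/6! · (f^{(5)}(34) − f^{(5)}(4)) = 1/30240 · (5.28222e-07 − 0.0234375) = -7.75032e-07.
Running total after k=3: 86.7891.
Correction k=4: B_{8}/8! · (f^{(7)}(34) − f^{(7)}(4)) = −1/1209600 · (1.37082e-08 − 0.0439453) = 3.63304e-08.

S_4 ≈ 86.7891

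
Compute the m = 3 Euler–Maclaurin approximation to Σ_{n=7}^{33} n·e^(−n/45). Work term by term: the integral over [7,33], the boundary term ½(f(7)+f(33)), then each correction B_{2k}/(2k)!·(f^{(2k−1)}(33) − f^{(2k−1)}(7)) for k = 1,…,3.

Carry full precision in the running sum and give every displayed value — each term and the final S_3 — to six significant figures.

S_3 ≈ 327.898

∫_7^33 x·e^(−x/45) dx evaluates to 317.027.
Boundary: ½(f(7) + f(33)) = ½(5.99158 + 15.8501) = 10.9208.
Integral + boundary = 327.948.
Order-1 term: 1/12 · (0.128081 − 0.722793) = -0.0495593.
Partial sum through k=1: 327.898.
Order-2 term: −1/720 · (0.000537626 − 0.00120231) = 9.23169e-07.
Partial sum through k=2: 327.898.
Order-3 term: 1/30240 · (4.99754e-07 − 1.01120e-06) = -1.69129e-11.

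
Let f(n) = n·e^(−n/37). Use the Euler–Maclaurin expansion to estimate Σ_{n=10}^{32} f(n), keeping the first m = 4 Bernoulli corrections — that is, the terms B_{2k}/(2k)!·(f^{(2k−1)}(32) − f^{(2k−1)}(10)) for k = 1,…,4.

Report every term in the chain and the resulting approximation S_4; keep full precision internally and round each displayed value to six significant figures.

S_4 ≈ 262.580

The integral term ∫_10^32 x·e^(−x/37) dx = 252.068.
Endpoint term: (f(10) + f(32))/2 = (7.63173 + 13.4755)/2 = 10.5536.
So far: 262.622.
Order-1 term: 1/12 · (0.0569065 − 0.556910) = -0.0416670.
Running total after k=1: 262.580.
Order-2 term: −1/720 · (0.000656774 − 0.00152174) = 1.20134e-06.
Running total after k=2: 262.580.
Order-3 term: 1/30240 · (9.29131e-07 − 1.92598e-06) = -3.29647e-11.
Running total after k=3: 262.580.
Order-4 term: −1/1209600 · (1.00695e-09 − 2.00175e-09) = 8.22423e-16.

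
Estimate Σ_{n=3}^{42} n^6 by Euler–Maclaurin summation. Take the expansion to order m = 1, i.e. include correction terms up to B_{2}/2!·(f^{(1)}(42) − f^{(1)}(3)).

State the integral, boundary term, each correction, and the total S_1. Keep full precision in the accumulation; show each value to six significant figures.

S_1 ≈ 3.57441e+10

The integral term ∫_3^42 x^6 dx = 3.29342e+10.
Endpoint term: (f(3) + f(42))/2 = (729.000 + 5.48903e+09)/2 = 2.74452e+09.
Running total after boundary: 3.56787e+10.
k=1: B_{2}/(2)! × [f^{(1)}(42) − f^{(1)}(3)] = 1/12 × (7.84147e+08 − 1458.00) = 6.53455e+07.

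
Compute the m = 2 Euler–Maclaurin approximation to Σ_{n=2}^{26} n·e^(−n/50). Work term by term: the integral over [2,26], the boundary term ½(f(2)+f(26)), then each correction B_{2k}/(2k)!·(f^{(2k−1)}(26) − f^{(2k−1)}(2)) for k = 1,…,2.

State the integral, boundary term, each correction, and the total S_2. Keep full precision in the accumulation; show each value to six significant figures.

∫_2^26 x·e^(−x/50) dx evaluates to 238.874.
Boundary: ½(f(2) + f(26)) = ½(1.92158 + 15.4575) = 8.68956.
Integral + boundary = 247.564.
Order-1 term: 1/12 · (0.285370 − 0.922358) = -0.0530823.
Partial sum through k=1: 247.511.
Order-2 term: −1/720 · (0.000589764 − 0.00113757) = 7.60848e-07.

S_2 ≈ 247.511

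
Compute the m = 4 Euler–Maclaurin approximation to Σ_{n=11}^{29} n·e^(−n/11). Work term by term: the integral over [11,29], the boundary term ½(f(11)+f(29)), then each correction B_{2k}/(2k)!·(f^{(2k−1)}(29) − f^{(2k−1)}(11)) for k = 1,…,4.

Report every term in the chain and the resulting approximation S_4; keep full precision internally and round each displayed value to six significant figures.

∫_11^29 x·e^(−x/11) dx evaluates to 57.5135.
½[f(11) + f(29)] = ½[4.04667 + 2.07702] = 3.06184.
So far: 60.5753.
k=1: B_{2}/(2)! × [f^{(1)}(29) − f^{(1)}(11)] = 1/12 × (-0.117198 − 0.00000) = -0.00976653.
After k=1: 60.5656.
k=2: B_{4}/(4)! × [f^{(3)}(29) − f^{(3)}(11)] = −1/720 × (0.000215240 − 0.00608065) = 8.14640e-06.
After k=2: 60.5656.
k=3: B_{6}/(6)! × [f^{(5)}(29) − f^{(5)}(11)] = 1/30240 × (1.15625e-05 − 0.000100507) = -2.94127e-09.
After k=3: 60.5656.
k=4: B_{8}/(8)! × [f^{(7)}(29) − f^{(7)}(11)] = −1/1209600 × (1.76414e-07 − 1.24595e-06) = 8.84206e-13.

S_4 ≈ 60.5656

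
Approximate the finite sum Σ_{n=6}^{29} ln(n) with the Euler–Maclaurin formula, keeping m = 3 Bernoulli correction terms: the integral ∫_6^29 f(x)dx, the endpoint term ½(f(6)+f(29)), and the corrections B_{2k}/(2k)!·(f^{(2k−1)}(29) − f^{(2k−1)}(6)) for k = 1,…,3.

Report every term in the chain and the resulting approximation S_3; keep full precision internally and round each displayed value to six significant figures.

∫_6^29 ln(x) dx evaluates to 63.9010.
Endpoint term: (f(6) + f(29))/2 = (1.79176 + 3.36730)/2 = 2.57953.
So far: 66.4805.
Correction k=1: B_{2}/2! · (f^{(1)}(29) − f^{(1)}(6)) = 1/12 · (0.0344828 − 0.166667) = -0.0110153.
After k=1: 66.4695.
Correction k=2: B_{4}/4! · (f^{(3)}(29) − f^{(3)}(6)) = −1/720 · (8.20042e-05 − 0.00925926) = 1.27462e-05.
After k=2: 66.4695.
Correction k=3: B_{6}/6! · (f^{(5)}(29) − f^{(5)}(6)) = 1/30240 · (1.17010e-06 − 0.00308642) = -1.02025e-07.

S_3 ≈ 66.4695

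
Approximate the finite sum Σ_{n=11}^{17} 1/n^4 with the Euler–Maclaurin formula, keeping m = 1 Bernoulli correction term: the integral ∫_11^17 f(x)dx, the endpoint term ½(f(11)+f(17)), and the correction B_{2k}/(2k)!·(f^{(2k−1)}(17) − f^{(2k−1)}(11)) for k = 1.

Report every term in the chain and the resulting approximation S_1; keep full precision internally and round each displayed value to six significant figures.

∫_11^17 1/x^4 dx evaluates to 0.000182591.
Endpoint term: (f(11) + f(17))/2 = (6.83013e-05 + 1.19730e-05)/2 = 4.01372e-05.
Running total after boundary: 0.000222728.
Correction k=1: B_{2}/2! · (f^{(1)}(17) − f^{(1)}(11)) = 1/12 · (-2.81719e-06 − (-2.48369e-05)) = 1.83497e-06.

S_1 ≈ 0.000224563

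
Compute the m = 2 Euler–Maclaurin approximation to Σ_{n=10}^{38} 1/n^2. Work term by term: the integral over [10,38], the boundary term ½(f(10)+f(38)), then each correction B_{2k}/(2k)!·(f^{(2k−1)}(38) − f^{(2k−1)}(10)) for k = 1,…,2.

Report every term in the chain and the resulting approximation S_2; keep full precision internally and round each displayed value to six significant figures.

S_2 ≈ 0.0791938

The integral term ∫_10^38 1/x^2 dx = 0.0736842.
½[f(10) + f(38)] = ½[0.0100000 + 0.000692521] = 0.00534626.
Integral + boundary = 0.0790305.
k=1: B_{2}/(2)! × [f^{(1)}(38) − f^{(1)}(10)] = 1/12 × (-3.64485e-05 − (-0.00200000)) = 0.000163629.
Running total after k=1: 0.0791941.
k=2: B_{4}/(4)! × [f^{(3)}(38) − f^{(3)}(10)] = −1/720 × (-3.02896e-07 − (-0.000240000)) = -3.32913e-07.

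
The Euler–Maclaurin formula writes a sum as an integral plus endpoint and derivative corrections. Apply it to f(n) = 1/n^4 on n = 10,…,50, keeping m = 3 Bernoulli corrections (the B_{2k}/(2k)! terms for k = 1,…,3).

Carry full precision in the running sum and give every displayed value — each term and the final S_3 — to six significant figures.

Integral: ∫_10^50 1/x^4 dx = 0.000330667.
½[f(10) + f(50)] = ½[0.000100000 + 1.60000e-07] = 5.00800e-05.
So far: 0.000380747.
Correction k=1: B_{2}/2! · (f^{(1)}(50) − f^{(1)}(10)) = 1/12 · (-1.28000e-08 − (-4.00000e-05)) = 3.33227e-06.
After k=1: 0.000384079.
Correction k=2: B_{4}/4! · (f^{(3)}(50) − f^{(3)}(10)) = −1/720 · (-1.53600e-10 − (-1.20000e-05)) = -1.66665e-08.
After k=2: 0.000384062.
Correction k=3: B_{6}/6! · (f^{(5)}(50) − f^{(5)}(10)) = 1/30240 · (-3.44064e-12 − (-6.72000e-06)) = 2.22222e-10.

S_3 ≈ 0.000384062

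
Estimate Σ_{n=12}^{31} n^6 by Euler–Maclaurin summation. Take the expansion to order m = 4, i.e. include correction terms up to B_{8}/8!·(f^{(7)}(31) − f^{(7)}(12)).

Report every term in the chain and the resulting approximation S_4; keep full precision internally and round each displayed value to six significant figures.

The integral term ∫_12^31 x^6 dx = 3.92525e+09.
Boundary: ½(f(12) + f(31)) = ½(2.98598e+06 + 8.87504e+08) = 4.45245e+08.
Running total after boundary: 4.37050e+09.
Correction k=1: B_{2}/2! · (f^{(1)}(31) − f^{(1)}(12)) = 1/12 · (1.71775e+08 − 1.49299e+06) = 1.41902e+07.
After k=1: 4.38469e+09.
Correction k=2: B_{4}/4! · (f^{(3)}(31) − f^{(3)}(12)) = −1/720 · (3.57492e+06 − 207360) = -4677.17.
After k=2: 4.38468e+09.
Correction k=3: B_{6}/6! · (f^{(5)}(31) − f^{(5)}(12)) = 1/30240 · (22320.0 − 8640.00) = 0.452381.
After k=3: 4.38468e+09.
Correction k=4: B_{8}/8! · (f^{(7)}(31) − f^{(7)}(12)) = −1/1209600 · (0.00000 − 0.00000) = 0.00000.

S_4 ≈ 4.38468e+09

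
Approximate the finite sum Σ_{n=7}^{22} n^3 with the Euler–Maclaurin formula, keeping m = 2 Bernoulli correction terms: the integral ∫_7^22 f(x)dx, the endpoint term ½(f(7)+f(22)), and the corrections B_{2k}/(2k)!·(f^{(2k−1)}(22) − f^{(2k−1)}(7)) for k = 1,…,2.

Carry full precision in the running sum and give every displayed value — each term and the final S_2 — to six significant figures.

∫_7^22 x^3 dx evaluates to 57963.8.
Endpoint term: (f(7) + f(22))/2 = (343.000 + 10648.0)/2 = 5495.50.
Running total after boundary: 63459.2.
Order-1 term: 1/12 · (1452.00 − 147.000) = 108.750.
Partial sum through k=1: 63568.0.
Order-2 term: −1/720 · (6.00000 − 6.00000) = 0.00000.

S_2 ≈ 63568.0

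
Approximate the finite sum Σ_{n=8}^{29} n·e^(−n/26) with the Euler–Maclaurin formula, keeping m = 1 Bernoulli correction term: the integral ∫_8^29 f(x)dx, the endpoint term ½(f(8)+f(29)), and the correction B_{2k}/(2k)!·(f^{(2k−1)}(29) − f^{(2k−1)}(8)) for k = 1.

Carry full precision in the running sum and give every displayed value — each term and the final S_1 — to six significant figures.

∫_8^29 x·e^(−x/26) dx evaluates to 181.127.
½[f(8) + f(29)] = ½[5.88113 + 9.50589] = 7.69351.
Running total after boundary: 188.820.
Correction k=1: B_{2}/2! · (f^{(1)}(29) − f^{(1)}(8)) = 1/12 · (-0.0378218 − 0.508944) = -0.0455638.

S_1 ≈ 188.774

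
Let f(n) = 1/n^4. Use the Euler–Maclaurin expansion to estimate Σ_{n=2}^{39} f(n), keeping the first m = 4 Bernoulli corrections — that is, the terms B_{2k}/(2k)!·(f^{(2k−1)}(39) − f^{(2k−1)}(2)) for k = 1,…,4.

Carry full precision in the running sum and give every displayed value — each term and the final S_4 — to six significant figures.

Integral: ∫_2^39 1/x^4 dx = 0.0416610.
Boundary: ½(f(2) + f(39)) = ½(0.0625000 + 4.32257e-07) = 0.0312502.
Integral + boundary = 0.0729113.
Correction k=1: B_{2}/2! · (f^{(1)}(39) − f^{(1)}(2)) = 1/12 · (-4.43340e-08 − (-0.125000)) = 0.0104167.
Partial sum through k=1: 0.0833279.
Correction k=2: B_{4}/4! · (f^{(3)}(39) − f^{(3)}(2)) = −1/720 · (-8.74438e-10 − (-0.937500)) = -0.00130208.
Partial sum through k=2: 0.0820258.
Correction k=3: B_{6}/6! · (f^{(5)}(39) − f^{(5)}(2)) = 1/30240 · (-3.21950e-11 − (-13.1250)) = 0.000434028.
Partial sum through k=3: 0.0824599.
Correction k=4: B_{8}/8! · (f^{(7)}(39) − f^{(7)}(2)) = −1/1209600 · (-1.90503e-12 − (-295.312)) = -0.000244141.

S_4 ≈ 0.0822157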